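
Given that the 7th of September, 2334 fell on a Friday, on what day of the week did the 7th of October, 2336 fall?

September 2334: 30 − 7 = 23 days remain.
Then 24 full months totalling 731 days.
October 1–7, 2336: 7 days.
Total: 23 + 731 + 7 = 761 days.
761 mod 7 = 5, so 5 days after Friday is Wednesday.

Wednesday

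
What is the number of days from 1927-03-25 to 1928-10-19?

March 25, 1927 → March 25, 1928: 366 days (1928 is a leap year).
March 1928: 31 − 25 = 6 days remain.
Then April (30), May (31), June (30), July (31), August (31), September (30): 30 + 31 + 30 + 31 + 31 + 30 = 183 days.
October 1–19, 1928: 19 days.
Residual: 208 days.
Total: 574 days.

574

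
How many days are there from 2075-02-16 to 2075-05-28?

101

February 2075: 28 − 16 = 12 days remain (2075 is not a leap year, so February has 28 days).
Then March (31), April (30): 31 + 30 = 61 days.
May 1–28, 2075: 28 days.
Total: 12 + 61 + 28 = 101 days.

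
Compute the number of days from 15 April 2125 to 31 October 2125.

April 2125: 30 − 15 = 15 days remain.
Then May (31), June (30), July (31), August (31), September (30): 31 + 30 + 31 + 31 + 30 = 153 days.
October 1–31, 2125: 31 days.
Total: 15 + 153 + 31 = 199 days.

199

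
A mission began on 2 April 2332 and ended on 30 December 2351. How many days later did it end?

Day-of-year of April 2, 2332: 93.
Day-of-year of December 30, 2351: 364.
2332 has 366 days, so 366 − 93 = 273 days remain in 2332.
Full years 2333–2350: 14 common + 4 leap = 14×365 + 4×366 = 6574 days.
Total: 273 + 6574 + 364 = 7211 days.

7211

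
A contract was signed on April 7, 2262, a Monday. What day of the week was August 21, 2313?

Thursday

Day-of-year of April 7, 2262: 97.
Day-of-year of August 21, 2313: 233.
2262 has 365 days, so 365 − 97 = 268 days remain in 2262.
Full years 2263–2312: 38 common + 12 leap = 38×365 + 12×366 = 18262 days.
Total: 268 + 18262 + 233 = 18763 days.
18763 mod 7 = 3, so 3 days after Monday is Thursday.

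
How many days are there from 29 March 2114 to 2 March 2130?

From March 29, 2114 to March 29, 2129: 15 years, of which 4 contain a Feb 29 — 11×365 + 4×366 = 5479 days.
March 2129: 31 − 29 = 2 days remain.
Then 11 full months totalling 334 days.
March 1–2, 2130: 2 days.
Residual: 338 days.
Total: 5817 days.

5817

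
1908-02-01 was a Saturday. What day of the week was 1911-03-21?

February 1, 1908 → February 1, 1909: 366 days (1908 is a leap year).
February 1, 1909 → February 1, 1910: 365 days.
February 1, 1910 → February 1, 1911: 365 days.
February 1911: 28 − 1 = 27 days remain (1911 is not a leap year, so February has 28 days).
March 1–21, 1911: 21 days.
Residual: 48 days.
Total: 1144 days.
1144 mod 7 = 3, so 3 days after Saturday is Tuesday.

Tuesday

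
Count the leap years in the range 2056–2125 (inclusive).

17

Years divisible by 4: 2056, 2060, …, 2124 — 18 in all.
Of these, 2100 is divisible by 100 but not 400, so not leap.
Leap years: 18 − 1 = 17.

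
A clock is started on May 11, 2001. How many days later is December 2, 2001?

205

May 2001: 31 − 11 = 20 days remain.
Then June (30), July (31), August (31), September (30), October (31), November (30): 30 + 31 + 31 + 30 + 31 + 30 = 183 days.
December 1–2, 2001: 2 days.
Total: 20 + 183 + 2 = 205 days.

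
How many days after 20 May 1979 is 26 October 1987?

3081

From May 20, 1979 to May 20, 1987: 8 years, of which 2 contain a Feb 29 — 6×365 + 2×366 = 2922 days.
May 1987: 31 − 20 = 11 days remain.
Then June (30), July (31), August (31), September (30): 30 + 31 + 31 + 30 = 122 days.
October 1–26, 1987: 26 days.
Residual: 159 days.
Total: 3081 days.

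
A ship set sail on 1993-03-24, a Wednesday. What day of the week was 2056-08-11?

From March 24, 1993 to March 24, 2056: 63 years, of which 16 contain a Feb 29 — 47×365 + 16×366 = 23011 days.
(2000 is a leap year (divisible by 400).)
March 2056: 31 − 24 = 7 days remain.
Then April (30), May (31), June (30), July (31): 30 + 31 + 30 + 31 = 122 days.
August 1–11, 2056: 11 days.
Residual: 140 days.
Total: 23151 days.
23151 mod 7 = 2, so 2 days after Wednesday is Friday.

Friday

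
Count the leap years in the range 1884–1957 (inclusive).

Years divisible by 4: 1884, 1888, …, 1956 — 19 in all.
Of these, 1900 is divisible by 100 but not 400, so not leap.
Leap years: 19 − 1 = 18.

18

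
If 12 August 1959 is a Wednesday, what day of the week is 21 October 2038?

Thursday

From August 12, 1959 to August 12, 2038: 79 years, of which 20 contain a Feb 29 — 59×365 + 20×366 = 28855 days.
(2000 is a leap year (divisible by 400).)
August 2038: 31 − 12 = 19 days remain.
Then September (30): 30 days.
October 1–21, 2038: 21 days.
Residual: 70 days.
Total: 28925 days.
28925 mod 7 = 1, so 1 day after Wednesday is Thursday.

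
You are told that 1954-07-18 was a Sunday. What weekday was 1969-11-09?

Sunday

Day-of-year of July 18, 1954: 199.
Day-of-year of November 9, 1969: 313.
1954 has 365 days, so 365 − 199 = 166 days remain in 1954.
Full years 1955–1968: 10 common + 4 leap = 10×365 + 4×366 = 5114 days.
Total: 166 + 5114 + 313 = 5593 days.
5593 is a multiple of 7, so 1969-11-09 falls on the same weekday: Sunday.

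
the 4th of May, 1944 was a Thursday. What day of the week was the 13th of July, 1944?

May 1944: 31 − 4 = 27 days remain.
Then June (30): 30 days.
July 1–13, 1944: 13 days.
Total: 27 + 30 + 13 = 70 days.
70 is a multiple of 7, so the 13th of July, 1944 falls on the same weekday: Thursday.

Thursday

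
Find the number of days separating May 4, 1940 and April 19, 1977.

13499

From May 4, 1940 to May 4, 1976: 36 years, of which 9 contain a Feb 29 — 27×365 + 9×366 = 13149 days.
May 1976: 31 − 4 = 27 days remain.
Then 10 full months totalling 304 days.
April 1–19, 1977: 19 days.
Residual: 350 days.
Total: 13499 days.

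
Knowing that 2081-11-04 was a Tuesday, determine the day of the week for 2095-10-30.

Day-of-year of November 4, 2081: 308.
Day-of-year of October 30, 2095: 303.
2081 has 365 days, so 365 − 308 = 57 days remain in 2081.
Full years 2082–2094: 10 common + 3 leap = 10×365 + 3×366 = 4748 days.
Total: 57 + 4748 + 303 = 5108 days.
5108 mod 7 = 5, so 5 days after Tuesday is Sunday.

Sunday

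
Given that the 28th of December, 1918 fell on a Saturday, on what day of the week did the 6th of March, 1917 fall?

Count forward from the earlier date (March 6, 1917) to the later (December 28, 1918):
March 6, 1917 → March 6, 1918: 365 days.
March 1918: 31 − 6 = 25 days remain.
Then April (30), May (31), June (30), July (31), August (31), September (30), October (31), November (30): 30 + 31 + 30 + 31 + 31 + 30 + 31 + 30 = 244 days.
December 1–28, 1918: 28 days.
Residual: 297 days.
Total: 662 days.
662 mod 7 = 4, so 4 days before Saturday is Tuesday.

Tuesday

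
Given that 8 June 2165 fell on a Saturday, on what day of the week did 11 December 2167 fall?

Friday

June 8, 2165 → June 8, 2166: 365 days.
June 8, 2166 → June 8, 2167: 365 days.
June 2167: 30 − 8 = 22 days remain.
Then July (31), August (31), September (30), October (31), November (30): 31 + 31 + 30 + 31 + 30 = 153 days.
December 1–11, 2167: 11 days.
Residual: 186 days.
Total: 916 days.
916 mod 7 = 6, so 6 days after Saturday is Friday.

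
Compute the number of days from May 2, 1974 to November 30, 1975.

May 1974: 31 − 2 = 29 days remain.
Then 17 full months totalling 518 days.
November 1–30, 1975: 30 days.
Total: 29 + 518 + 30 = 577 days.

577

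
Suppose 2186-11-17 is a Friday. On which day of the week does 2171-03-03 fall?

Sunday

Count forward from the earlier date (March 3, 2171) to the later (November 17, 2186):
From March 3, 2171 to March 3, 2186: 15 years, of which 4 contain a Feb 29 — 11×365 + 4×366 = 5479 days.
March 2186: 31 − 3 = 28 days remain.
Then April (30), May (31), June (30), July (31), August (31), September (30), October (31): 30 + 31 + 30 + 31 + 31 + 30 + 31 = 214 days.
November 1–17, 2186: 17 days.
Residual: 259 days.
Total: 5738 days.
5738 mod 7 = 5, so 5 days before Friday is Sunday.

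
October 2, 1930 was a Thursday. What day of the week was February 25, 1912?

Count forward from the earlier date (February 25, 1912) to the later (October 2, 1930):
Day-of-year of February 25, 1912: 56.
Day-of-year of October 2, 1930: 275.
1912 has 366 days, so 366 − 56 = 310 days remain in 1912.
Full years 1913–1929: 13 common + 4 leap = 13×365 + 4×366 = 6209 days.
Total: 310 + 6209 + 275 = 6794 days.
6794 mod 7 = 4, so 4 days before Thursday is Sunday.

Sunday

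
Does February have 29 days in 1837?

No

1837 is not a leap year.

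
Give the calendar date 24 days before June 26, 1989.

June 2, 1989

Count 24 days before June 26, 1989:
Within June 1989: 26 − 2 = 24 days.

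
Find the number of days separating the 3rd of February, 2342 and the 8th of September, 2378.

From February 3, 2342 to February 3, 2378: 36 years, of which 9 contain a Feb 29 — 27×365 + 9×366 = 13149 days.
February 2378: 28 − 3 = 25 days remain (2378 is not a leap year, so February has 28 days).
Then March (31), April (30), May (31), June (30), July (31), August (31): 31 + 30 + 31 + 30 + 31 + 31 = 184 days.
September 1–8, 2378: 8 days.
Residual: 217 days.
Total: 13366 days.

13366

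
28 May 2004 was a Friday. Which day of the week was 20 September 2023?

Wednesday

From May 28, 2004 to May 28, 2023: 19 years, of which 4 contain a Feb 29 — 15×365 + 4×366 = 6939 days.
May 2023: 31 − 28 = 3 days remain.
Then June (30), July (31), August (31): 30 + 31 + 31 = 92 days.
September 1–20, 2023: 20 days.
Residual: 115 days.
Total: 7054 days.
7054 mod 7 = 5, so 5 days after Friday is Wednesday.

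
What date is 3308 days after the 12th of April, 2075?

the 2nd of May, 2084

Count 3308 days after April 12, 2075:
Day-of-year of April 12, 2075: 102.
Day-of-year of May 2, 2084: 123.
2075 has 365 days, so 365 − 102 = 263 days remain in 2075.
Full years 2076–2083: 6 common + 2 leap = 6×365 + 2×366 = 2922 days.
Total: 263 + 2922 + 123 = 3308 days.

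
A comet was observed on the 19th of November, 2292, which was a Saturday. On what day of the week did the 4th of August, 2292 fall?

Count forward from the earlier date (August 4, 2292) to the later (November 19, 2292):
August 2292: 31 − 4 = 27 days remain.
Then September (30), October (31): 30 + 31 = 61 days.
November 1–19, 2292: 19 days.
Total: 27 + 61 + 19 = 107 days.
107 mod 7 = 2, so 2 days before Saturday is Thursday.

Thursday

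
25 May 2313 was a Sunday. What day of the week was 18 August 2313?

Monday

May 2313: 31 − 25 = 6 days remain.
Then June (30), July (31): 30 + 31 = 61 days.
August 1–18, 2313: 18 days.
Total: 6 + 61 + 18 = 85 days.
85 mod 7 = 1, so 1 day after Sunday is Monday.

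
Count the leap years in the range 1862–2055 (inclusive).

Years divisible by 4: 1864, 1868, …, 2052 — 48 in all.
Of these, 1900 is divisible by 100 but not 400, so not leap.
2000 is divisible by 400, so still leap.
Leap years: 48 − 1 = 47.

47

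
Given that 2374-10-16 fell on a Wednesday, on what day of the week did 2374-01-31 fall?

Thursday

Count forward from the earlier date (January 31, 2374) to the later (October 16, 2374):
January 2374: 31 − 31 = 0 days remain.
Then February 2374 (28), March (31), April (30), May (31), June (30), July (31), August (31), September (30): 28 + 31 + 30 + 31 + 30 + 31 + 31 + 30 = 242 days.
October 1–16, 2374: 16 days.
Total: 0 + 242 + 16 = 258 days.
258 mod 7 = 6, so 6 days before Wednesday is Thursday.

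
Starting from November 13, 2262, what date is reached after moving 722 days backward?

November 21, 2260

Count 722 days before November 13, 2262:
Day-of-year of November 21, 2260: 326.
Day-of-year of November 13, 2262: 317.
2260 has 366 days, so 366 − 326 = 40 days remain in 2260.
Full years: 2261: 365. Sum = 365.
Total: 40 + 365 + 317 = 722 days.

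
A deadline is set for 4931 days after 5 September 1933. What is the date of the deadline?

7 March 1947

Count 4931 days after September 5, 1933:
From September 5, 1933 to September 5, 1946: 13 years, of which 3 contain a Feb 29 — 10×365 + 3×366 = 4748 days.
September 1946: 30 − 5 = 25 days remain.
Then October (31), November (30), December (31), January (31), February 1947 (28): 31 + 30 + 31 + 31 + 28 = 151 days.
March 1–7, 1947: 7 days.
Residual: 183 days.
Total: 4931 days.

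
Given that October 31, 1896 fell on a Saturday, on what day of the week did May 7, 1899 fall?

October 31, 1896 → October 31, 1897: 365 days.
October 31, 1897 → October 31, 1898: 365 days.
October 1898: 31 − 31 = 0 days remain.
Then November (30), December (31), January (31), February 1899 (28), March (31), April (30): 30 + 31 + 31 + 28 + 31 + 30 = 181 days.
May 1–7, 1899: 7 days.
Residual: 188 days.
Total: 918 days.
918 mod 7 = 1, so 1 day after Saturday is Sunday.

Sunday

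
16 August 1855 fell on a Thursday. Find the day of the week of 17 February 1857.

Tuesday

August 1855: 31 − 16 = 15 days remain.
Then 17 full months totalling 519 days.
February 1–17, 1857: 17 days (1857 is not a leap year).
Total: 15 + 519 + 17 = 551 days.
551 mod 7 = 5, so 5 days after Thursday is Tuesday.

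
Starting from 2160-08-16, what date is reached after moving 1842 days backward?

2155-08-01

Count 1842 days before August 16, 2160:
August 1, 2155 → August 1, 2156: 366 days (2156 is a leap year).
August 1, 2156 → August 1, 2157: 365 days.
August 1, 2157 → August 1, 2158: 365 days.
August 1, 2158 → August 1, 2159: 365 days.
August 1, 2159 → August 1, 2160: 366 days (2160 is a leap year).
Within August 2160: 16 − 1 = 15 days.
Total: 1842 days.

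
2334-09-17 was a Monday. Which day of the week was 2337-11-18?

Thursday

September 17, 2334 → September 17, 2335: 365 days.
September 17, 2335 → September 17, 2336: 366 days (2336 is a leap year).
September 17, 2336 → September 17, 2337: 365 days.
September 2337: 30 − 17 = 13 days remain.
Then October (31): 31 days.
November 1–18, 2337: 18 days.
Residual: 62 days.
Total: 1158 days.
1158 mod 7 = 3, so 3 days after Monday is Thursday.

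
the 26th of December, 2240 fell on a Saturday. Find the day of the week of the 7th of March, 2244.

Thursday

December 26, 2240 → December 26, 2241: 365 days.
December 26, 2241 → December 26, 2242: 365 days.
December 26, 2242 → December 26, 2243: 365 days.
December 2243: 31 − 26 = 5 days remain.
Then January (31), February 2244 (29): 31 + 29 = 60 days.
March 1–7, 2244: 7 days.
Residual: 72 days.
Total: 1167 days.
1167 mod 7 = 5, so 5 days after Saturday is Thursday.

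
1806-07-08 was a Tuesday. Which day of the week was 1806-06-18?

Wednesday

Count forward from the earlier date (June 18, 1806) to the later (July 8, 1806):
June 1806: 30 − 18 = 12 days remain.
July 1–8, 1806: 8 days.
Total: 12 + 8 = 20 days.
20 mod 7 = 6, so 6 days before Tuesday is Wednesday.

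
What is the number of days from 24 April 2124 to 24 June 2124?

61

April 2124: 30 − 24 = 6 days remain.
Then May (31): 31 days.
June 1–24, 2124: 24 days.
Total: 6 + 31 + 24 = 61 days.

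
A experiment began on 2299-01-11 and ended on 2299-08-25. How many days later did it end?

226

January 2299: 31 − 11 = 20 days remain.
Then February 2299 (28), March (31), April (30), May (31), June (30), July (31): 28 + 31 + 30 + 31 + 30 + 31 = 181 days.
August 1–25, 2299: 25 days.
Total: 20 + 181 + 25 = 226 days.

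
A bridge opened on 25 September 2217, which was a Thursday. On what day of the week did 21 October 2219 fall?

Thursday

September 25, 2217 → September 25, 2218: 365 days.
September 25, 2218 → September 25, 2219: 365 days.
September 2219: 30 − 25 = 5 days remain.
October 1–21, 2219: 21 days.
Residual: 26 days.
Total: 756 days.
756 is a multiple of 7, so 21 October 2219 falls on the same weekday: Thursday.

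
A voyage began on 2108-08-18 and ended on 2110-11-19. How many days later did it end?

August 18, 2108 → August 18, 2109: 365 days.
August 18, 2109 → August 18, 2110: 365 days.
August 2110: 31 − 18 = 13 days remain.
Then September (30), October (31): 30 + 31 = 61 days.
November 1–19, 2110: 19 days.
Residual: 93 days.
Total: 823 days.

823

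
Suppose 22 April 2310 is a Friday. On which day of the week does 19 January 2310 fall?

Wednesday

Count forward from the earlier date (January 19, 2310) to the later (April 22, 2310):
January 2310: 31 − 19 = 12 days remain.
Then February 2310 (28), March (31): 28 + 31 = 59 days.
April 1–22, 2310: 22 days.
Total: 12 + 59 + 22 = 93 days.
93 mod 7 = 2, so 2 days before Friday is Wednesday.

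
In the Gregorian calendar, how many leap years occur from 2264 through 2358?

Years divisible by 4: 2264, 2268, …, 2356 — 24 in all.
Of these, 2300 is divisible by 100 but not 400, so not leap.
Leap years: 24 − 1 = 23.

23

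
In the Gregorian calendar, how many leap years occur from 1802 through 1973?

42

Years divisible by 4: 1804, 1808, …, 1972 — 43 in all.
Of these, 1900 is divisible by 100 but not 400, so not leap.
Leap years: 43 − 1 = 42.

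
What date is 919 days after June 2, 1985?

December 8, 1987

Count 919 days after June 2, 1985:
Day-of-year of June 2, 1985: 153.
Day-of-year of December 8, 1987: 342.
1985 has 365 days, so 365 − 153 = 212 days remain in 1985.
Full years: 1986: 365. Sum = 365.
Total: 212 + 365 + 342 = 919 days.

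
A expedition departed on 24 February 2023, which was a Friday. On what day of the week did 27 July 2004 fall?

Count forward from the earlier date (July 27, 2004) to the later (February 24, 2023):
From July 27, 2004 to July 27, 2022: 18 years, of which 4 contain a Feb 29 — 14×365 + 4×366 = 6574 days.
July 2022: 31 − 27 = 4 days remain.
Then August (31), September (30), October (31), November (30), December (31), January (31): 31 + 30 + 31 + 30 + 31 + 31 = 184 days.
February 1–24, 2023: 24 days (2023 is not a leap year).
Residual: 212 days.
Total: 6786 days.
6786 mod 7 = 3, so 3 days before Friday is Tuesday.

Tuesday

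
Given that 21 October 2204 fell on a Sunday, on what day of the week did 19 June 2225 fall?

Day-of-year of October 21, 2204: 295.
Day-of-year of June 19, 2225: 170.
2204 has 366 days, so 366 − 295 = 71 days remain in 2204.
Full years 2205–2224: 15 common + 5 leap = 15×365 + 5×366 = 7305 days.
Total: 71 + 7305 + 170 = 7546 days.
7546 is a multiple of 7, so 19 June 2225 falls on the same weekday: Sunday.

Sunday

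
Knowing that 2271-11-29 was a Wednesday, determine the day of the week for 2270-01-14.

Count forward from the earlier date (January 14, 2270) to the later (November 29, 2271):
January 2270: 31 − 14 = 17 days remain.
Then 21 full months totalling 638 days.
November 1–29, 2271: 29 days.
Total: 17 + 638 + 29 = 684 days.
684 mod 7 = 5, so 5 days before Wednesday is Friday.

Friday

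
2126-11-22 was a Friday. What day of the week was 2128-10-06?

Day-of-year of November 22, 2126: 326.
Day-of-year of October 6, 2128: 280.
2126 has 365 days, so 365 − 326 = 39 days remain in 2126.
Full years: 2127: 365. Sum = 365.
Total: 39 + 365 + 280 = 684 days.
684 mod 7 = 5, so 5 days after Friday is Wednesday.

Wednesday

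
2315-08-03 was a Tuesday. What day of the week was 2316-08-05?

Day-of-year of August 3, 2315: 215.
Day-of-year of August 5, 2316: 218.
2315 has 365 days, so 365 − 215 = 150 days remain in 2315.
Total: 150 + 218 = 368 days.
368 mod 7 = 4, so 4 days after Tuesday is Saturday.

Saturday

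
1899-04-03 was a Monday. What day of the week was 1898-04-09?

Saturday

Count forward from the earlier date (April 9, 1898) to the later (April 3, 1899):
April 1898: 30 − 9 = 21 days remain.
Then 11 full months totalling 335 days.
April 1–3, 1899: 3 days.
Residual: 359 days.
Total: 359 days.
359 mod 7 = 2, so 2 days before Monday is Saturday.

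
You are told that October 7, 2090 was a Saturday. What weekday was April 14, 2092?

October 2090: 31 − 7 = 24 days remain.
Then 17 full months totalling 517 days.
April 1–14, 2092: 14 days.
Total: 24 + 517 + 14 = 555 days.
555 mod 7 = 2, so 2 days after Saturday is Monday.

Monday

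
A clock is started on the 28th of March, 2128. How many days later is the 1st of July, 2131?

1190

Day-of-year of March 28, 2128: 88.
Day-of-year of July 1, 2131: 182.
2128 has 366 days, so 366 − 88 = 278 days remain in 2128.
Full years: 2129: 365; 2130: 365. Sum = 730.
Total: 278 + 730 + 182 = 1190 days.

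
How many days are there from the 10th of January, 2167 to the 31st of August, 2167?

January 2167: 31 − 10 = 21 days remain.
Then February 2167 (28), March (31), April (30), May (31), June (30), July (31): 28 + 31 + 30 + 31 + 30 + 31 = 181 days.
August 1–31, 2167: 31 days.
Total: 21 + 181 + 31 = 233 days.

233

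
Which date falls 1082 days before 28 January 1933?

11 February 1930

Count 1082 days before January 28, 1933:
Day-of-year of February 11, 1930: 42.
Day-of-year of January 28, 1933: 28.
1930 has 365 days, so 365 − 42 = 323 days remain in 1930.
Full years: 1931: 365; 1932: 366. Sum = 731.
Total: 323 + 731 + 28 = 1082 days.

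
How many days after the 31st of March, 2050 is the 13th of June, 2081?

Day-of-year of March 31, 2050: 90.
Day-of-year of June 13, 2081: 164.
2050 has 365 days, so 365 − 90 = 275 days remain in 2050.
Full years 2051–2080: 22 common + 8 leap = 22×365 + 8×366 = 10958 days.
Total: 275 + 10958 + 164 = 11397 days.

11397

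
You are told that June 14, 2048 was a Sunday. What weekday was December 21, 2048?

June 2048: 30 − 14 = 16 days remain.
Then July (31), August (31), September (30), October (31), November (30): 31 + 31 + 30 + 31 + 30 = 153 days.
December 1–21, 2048: 21 days.
Total: 16 + 153 + 21 = 190 days.
190 mod 7 = 1, so 1 day after Sunday is Monday.

Monday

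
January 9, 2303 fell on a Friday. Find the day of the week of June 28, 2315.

Monday

From January 9, 2303 to January 9, 2315: 12 years, of which 3 contain a Feb 29 — 9×365 + 3×366 = 4383 days.
January 2315: 31 − 9 = 22 days remain.
Then February 2315 (28), March (31), April (30), May (31): 28 + 31 + 30 + 31 = 120 days.
June 1–28, 2315: 28 days.
Residual: 170 days.
Total: 4553 days.
4553 mod 7 = 3, so 3 days after Friday is Monday.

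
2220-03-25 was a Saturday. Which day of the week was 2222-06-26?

Wednesday

March 2220: 31 − 25 = 6 days remain.
Then 26 full months totalling 791 days.
June 1–26, 2222: 26 days.
Total: 6 + 791 + 26 = 823 days.
823 mod 7 = 4, so 4 days after Saturday is Wednesday.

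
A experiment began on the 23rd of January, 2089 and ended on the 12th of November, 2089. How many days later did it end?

293

January 2089: 31 − 23 = 8 days remain.
Then 9 full months totalling 273 days.
November 1–12, 2089: 12 days.
Total: 8 + 273 + 12 = 293 days.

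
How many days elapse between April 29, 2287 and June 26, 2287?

April 2287: 30 − 29 = 1 day remains.
Then May (31): 31 days.
June 1–26, 2287: 26 days.
Total: 1 + 31 + 26 = 58 days.

58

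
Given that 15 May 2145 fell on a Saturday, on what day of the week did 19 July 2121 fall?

Saturday

Count forward from the earlier date (July 19, 2121) to the later (May 15, 2145):
Day-of-year of July 19, 2121: 200.
Day-of-year of May 15, 2145: 135.
2121 has 365 days, so 365 − 200 = 165 days remain in 2121.
Full years 2122–2144: 17 common + 6 leap = 17×365 + 6×366 = 8401 days.
Total: 165 + 8401 + 135 = 8701 days.
8701 is a multiple of 7, so 19 July 2121 falls on the same weekday: Saturday.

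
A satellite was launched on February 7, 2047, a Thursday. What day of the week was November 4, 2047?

February 2047: 28 − 7 = 21 days remain (2047 is not a leap year, so February has 28 days).
Then March (31), April (30), May (31), June (30), July (31), August (31), September (30), October (31): 31 + 30 + 31 + 30 + 31 + 31 + 30 + 31 = 245 days.
November 1–4, 2047: 4 days.
Total: 21 + 245 + 4 = 270 days.
270 mod 7 = 4, so 4 days after Thursday is Monday.

Monday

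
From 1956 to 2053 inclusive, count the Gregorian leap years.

Years divisible by 4: 1956, 1960, …, 2052 — 25 in all.
2000 is divisible by 400, so still leap.
No century exceptions apply. Count: 25.

25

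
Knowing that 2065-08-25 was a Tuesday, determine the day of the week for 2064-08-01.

Count forward from the earlier date (August 1, 2064) to the later (August 25, 2065):
August 2064: 31 − 1 = 30 days remain.
Then 11 full months totalling 334 days.
August 1–25, 2065: 25 days.
Total: 30 + 334 + 25 = 389 days.
389 mod 7 = 4, so 4 days before Tuesday is Friday.

Friday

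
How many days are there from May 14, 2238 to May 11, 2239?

362

May 2238: 31 − 14 = 17 days remain.
Then 11 full months totalling 334 days.
May 1–11, 2239: 11 days.
Total: 17 + 334 + 11 = 362 days.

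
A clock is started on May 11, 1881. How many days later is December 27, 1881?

230

May 1881: 31 − 11 = 20 days remain.
Then June (30), July (31), August (31), September (30), October (31), November (30): 30 + 31 + 31 + 30 + 31 + 30 = 183 days.
December 1–27, 1881: 27 days.
Total: 20 + 183 + 27 = 230 days.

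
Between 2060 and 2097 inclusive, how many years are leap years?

10

Years divisible by 4 in [2060, 2097]: 2060, 2064, 2068, 2072, 2076, 2080, 2084, 2088, 2092, 2096.
No century exceptions apply. Count: 10.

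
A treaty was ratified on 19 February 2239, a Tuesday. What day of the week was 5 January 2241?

Tuesday

February 2239: 28 − 19 = 9 days remain (2239 is not a leap year, so February has 28 days).
Then 22 full months totalling 672 days.
January 1–5, 2241: 5 days.
Total: 9 + 672 + 5 = 686 days.
686 is a multiple of 7, so 5 January 2241 falls on the same weekday: Tuesday.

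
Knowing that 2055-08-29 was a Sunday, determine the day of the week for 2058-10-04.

August 29, 2055 → August 29, 2056: 366 days (2056 is a leap year).
August 29, 2056 → August 29, 2057: 365 days.
August 29, 2057 → August 29, 2058: 365 days.
August 2058: 31 − 29 = 2 days remain.
Then September (30): 30 days.
October 1–4, 2058: 4 days.
Residual: 36 days.
Total: 1132 days.
1132 mod 7 = 5, so 5 days after Sunday is Friday.

Friday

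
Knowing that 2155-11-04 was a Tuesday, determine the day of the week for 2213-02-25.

From November 4, 2155 to November 4, 2212: 57 years, of which 14 contain a Feb 29 — 43×365 + 14×366 = 20819 days.
(2200 is not a leap year (divisible by 100 but not 400).)
November 2212: 30 − 4 = 26 days remain.
Then December (31), January (31): 31 + 31 = 62 days.
February 1–25, 2213: 25 days (2213 is not a leap year).
Residual: 113 days.
Total: 20932 days.
20932 mod 7 = 2, so 2 days after Tuesday is Thursday.

Thursday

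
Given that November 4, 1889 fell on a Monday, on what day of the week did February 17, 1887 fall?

Count forward from the earlier date (February 17, 1887) to the later (November 4, 1889):
February 17, 1887 → February 17, 1888: 365 days.
February 17, 1888 → February 17, 1889: 366 days (1888 is a leap year).
February 1889: 28 − 17 = 11 days remain (1889 is not a leap year, so February has 28 days).
Then March (31), April (30), May (31), June (30), July (31), August (31), September (30), October (31): 31 + 30 + 31 + 30 + 31 + 31 + 30 + 31 = 245 days.
November 1–4, 1889: 4 days.
Residual: 260 days.
Total: 991 days.
991 mod 7 = 4, so 4 days before Monday is Thursday.

Thursday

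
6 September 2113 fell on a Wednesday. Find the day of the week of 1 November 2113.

Wednesday

September 2113: 30 − 6 = 24 days remain.
Then October (31): 31 days.
November 1, 2113: 1 day.
Total: 24 + 31 + 1 = 56 days.
56 is a multiple of 7, so 1 November 2113 falls on the same weekday: Wednesday.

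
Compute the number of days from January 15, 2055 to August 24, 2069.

From January 15, 2055 to January 15, 2069: 14 years, of which 4 contain a Feb 29 — 10×365 + 4×366 = 5114 days.
January 2069: 31 − 15 = 16 days remain.
Then February 2069 (28), March (31), April (30), May (31), June (30), July (31): 28 + 31 + 30 + 31 + 30 + 31 = 181 days.
August 1–24, 2069: 24 days.
Residual: 221 days.
Total: 5335 days.

5335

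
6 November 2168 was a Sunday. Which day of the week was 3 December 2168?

November 2168: 30 − 6 = 24 days remain.
December 1–3, 2168: 3 days.
Total: 24 + 3 = 27 days.
27 mod 7 = 6, so 6 days after Sunday is Saturday.

Saturday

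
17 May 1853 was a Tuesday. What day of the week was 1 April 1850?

Count forward from the earlier date (April 1, 1850) to the later (May 17, 1853):
Day-of-year of April 1, 1850: 91.
Day-of-year of May 17, 1853: 137.
1850 has 365 days, so 365 − 91 = 274 days remain in 1850.
Full years: 1851: 365; 1852: 366. Sum = 731.
Total: 274 + 731 + 137 = 1142 days.
1142 mod 7 = 1, so 1 day before Tuesday is Monday.

Monday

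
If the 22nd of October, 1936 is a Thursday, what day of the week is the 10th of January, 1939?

Tuesday

October 22, 1936 → October 22, 1937: 365 days.
October 22, 1937 → October 22, 1938: 365 days.
October 1938: 31 − 22 = 9 days remain.
Then November (30), December (31): 30 + 31 = 61 days.
January 1–10, 1939: 10 days.
Residual: 80 days.
Total: 810 days.
810 mod 7 = 5, so 5 days after Thursday is Tuesday.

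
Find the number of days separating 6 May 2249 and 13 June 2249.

May 2249: 31 − 6 = 25 days remain.
June 1–13, 2249: 13 days.
Total: 25 + 13 = 38 days.

38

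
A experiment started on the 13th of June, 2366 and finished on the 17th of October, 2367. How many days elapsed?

491

Day-of-year of June 13, 2366: 164.
Day-of-year of October 17, 2367: 290.
2366 has 365 days, so 365 − 164 = 201 days remain in 2366.
Total: 201 + 290 = 491 days.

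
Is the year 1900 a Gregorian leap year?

No

1900 is not a leap year (divisible by 100 but not 400).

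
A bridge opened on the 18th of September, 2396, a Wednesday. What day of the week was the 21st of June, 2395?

Wednesday

Count forward from the earlier date (June 21, 2395) to the later (September 18, 2396):
June 21, 2395 → June 21, 2396: 366 days (2396 is a leap year).
June 2396: 30 − 21 = 9 days remain.
Then July (31), August (31): 31 + 31 = 62 days.
September 1–18, 2396: 18 days.
Residual: 89 days.
Total: 455 days.
455 is a multiple of 7, so the 21st of June, 2395 falls on the same weekday: Wednesday.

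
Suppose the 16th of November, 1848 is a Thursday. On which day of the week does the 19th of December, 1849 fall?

Wednesday

November 1848: 30 − 16 = 14 days remain.
Then 12 full months totalling 365 days.
December 1–19, 1849: 19 days.
Total: 14 + 365 + 19 = 398 days.
398 mod 7 = 6, so 6 days after Thursday is Wednesday.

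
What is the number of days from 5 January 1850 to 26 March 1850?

January 1850: 31 − 5 = 26 days remain.
Then February 1850 (28): 28 days.
March 1–26, 1850: 26 days.
Total: 26 + 28 + 26 = 80 days.

80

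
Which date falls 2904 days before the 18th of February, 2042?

the 8th of March, 2034

Count 2904 days before February 18, 2042:
From March 8, 2034 to March 8, 2041: 7 years, of which 2 contain a Feb 29 — 5×365 + 2×366 = 2557 days.
March 2041: 31 − 8 = 23 days remain.
Then 10 full months totalling 306 days.
February 1–18, 2042: 18 days (2042 is not a leap year).
Residual: 347 days.
Total: 2904 days.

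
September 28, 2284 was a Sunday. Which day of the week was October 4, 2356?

Day-of-year of September 28, 2284: 272.
Day-of-year of October 4, 2356: 278.
2284 has 366 days, so 366 − 272 = 94 days remain in 2284.
Full years 2285–2355: 55 common + 16 leap = 55×365 + 16×366 = 25931 days.
Total: 94 + 25931 + 278 = 26303 days.
26303 mod 7 = 4, so 4 days after Sunday is Thursday.

Thursday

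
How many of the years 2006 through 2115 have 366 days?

Years divisible by 4: 2008, 2012, …, 2112 — 27 in all.
Of these, 2100 is divisible by 100 but not 400, so not leap.
Leap years: 27 − 1 = 26.

26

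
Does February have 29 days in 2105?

2105 is not a leap year.

No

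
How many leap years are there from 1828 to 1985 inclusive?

39

Years divisible by 4: 1828, 1832, …, 1984 — 40 in all.
Of these, 1900 is divisible by 100 but not 400, so not leap.
Leap years: 40 − 1 = 39.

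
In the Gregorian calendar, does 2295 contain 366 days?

2295 is not a leap year.

No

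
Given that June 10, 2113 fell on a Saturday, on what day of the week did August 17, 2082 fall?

Monday

Count forward from the earlier date (August 17, 2082) to the later (June 10, 2113):
Day-of-year of August 17, 2082: 229.
Day-of-year of June 10, 2113: 161.
2082 has 365 days, so 365 − 229 = 136 days remain in 2082.
Full years 2083–2112: 23 common + 7 leap = 23×365 + 7×366 = 10957 days.
Total: 136 + 10957 + 161 = 11254 days.
11254 mod 7 = 5, so 5 days before Saturday is Monday.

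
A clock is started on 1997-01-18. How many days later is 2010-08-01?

From January 18, 1997 to January 18, 2010: 13 years, of which 3 contain a Feb 29 — 10×365 + 3×366 = 4748 days.
(2000 is a leap year (divisible by 400).)
January 2010: 31 − 18 = 13 days remain.
Then February 2010 (28), March (31), April (30), May (31), June (30), July (31): 28 + 31 + 30 + 31 + 30 + 31 = 181 days.
August 1, 2010: 1 day.
Residual: 195 days.
Total: 4943 days.

4943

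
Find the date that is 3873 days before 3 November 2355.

27 March 2345

Count 3873 days before November 3, 2355:
Day-of-year of March 27, 2345: 86.
Day-of-year of November 3, 2355: 307.
2345 has 365 days, so 365 − 86 = 279 days remain in 2345.
Full years 2346–2354: 7 common + 2 leap = 7×365 + 2×366 = 3287 days.
Total: 279 + 3287 + 307 = 3873 days.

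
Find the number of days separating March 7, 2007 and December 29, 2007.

297

March 2007: 31 − 7 = 24 days remain.
Then April (30), May (31), June (30), July (31), August (31), September (30), October (31), November (30): 30 + 31 + 30 + 31 + 31 + 30 + 31 + 30 = 244 days.
December 1–29, 2007: 29 days.
Total: 24 + 244 + 29 = 297 days.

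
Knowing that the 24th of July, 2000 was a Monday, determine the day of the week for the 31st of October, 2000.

July 2000: 31 − 24 = 7 days remain.
Then August (31), September (30): 31 + 30 = 61 days.
October 1–31, 2000: 31 days.
Total: 7 + 61 + 31 = 99 days.
99 mod 7 = 1, so 1 day after Monday is Tuesday.

Tuesday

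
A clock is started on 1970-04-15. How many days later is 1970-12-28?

April 1970: 30 − 15 = 15 days remain.
Then May (31), June (30), July (31), August (31), September (30), October (31), November (30): 31 + 30 + 31 + 31 + 30 + 31 + 30 = 214 days.
December 1–28, 1970: 28 days.
Total: 15 + 214 + 28 = 257 days.

257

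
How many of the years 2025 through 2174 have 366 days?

Years divisible by 4: 2028, 2032, …, 2172 — 37 in all.
Of these, 2100 is divisible by 100 but not 400, so not leap.
Leap years: 37 − 1 = 36.

36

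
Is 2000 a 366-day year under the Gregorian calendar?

2000 is a leap year (divisible by 400).

Yes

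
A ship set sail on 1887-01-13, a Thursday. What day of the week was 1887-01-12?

Count forward from the earlier date (January 12, 1887) to the later (January 13, 1887):
Within January 1887: 13 − 12 = 1 day.
1 mod 7 = 1, so 1 day before Thursday is Wednesday.

Wednesday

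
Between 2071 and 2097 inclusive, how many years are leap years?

7

Years divisible by 4 in [2071, 2097]: 2072, 2076, 2080, 2084, 2088, 2092, 2096.
No century exceptions apply. Count: 7.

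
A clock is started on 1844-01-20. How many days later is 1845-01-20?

366

January 20, 1844 → January 20, 1845: 366 days (1844 is a leap year).
Total: 366 days.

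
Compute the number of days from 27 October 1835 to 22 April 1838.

Day-of-year of October 27, 1835: 300.
Day-of-year of April 22, 1838: 112.
1835 has 365 days, so 365 − 300 = 65 days remain in 1835.
Full years: 1836: 366; 1837: 365. Sum = 731.
Total: 65 + 731 + 112 = 908 days.

908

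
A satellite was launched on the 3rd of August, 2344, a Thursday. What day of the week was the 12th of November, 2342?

Count forward from the earlier date (November 12, 2342) to the later (August 3, 2344):
November 2342: 30 − 12 = 18 days remain.
Then 20 full months totalling 609 days.
August 1–3, 2344: 3 days.
Total: 18 + 609 + 3 = 630 days.
630 is a multiple of 7, so the 12th of November, 2342 falls on the same weekday: Thursday.

Thursday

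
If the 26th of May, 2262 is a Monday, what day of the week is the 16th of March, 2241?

Tuesday

Count forward from the earlier date (March 16, 2241) to the later (May 26, 2262):
Day-of-year of March 16, 2241: 75.
Day-of-year of May 26, 2262: 146.
2241 has 365 days, so 365 − 75 = 290 days remain in 2241.
Full years 2242–2261: 15 common + 5 leap = 15×365 + 5×366 = 7305 days.
Total: 290 + 7305 + 146 = 7741 days.
7741 mod 7 = 6, so 6 days before Monday is Tuesday.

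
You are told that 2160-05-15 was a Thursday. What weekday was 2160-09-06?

Saturday

May 2160: 31 − 15 = 16 days remain.
Then June (30), July (31), August (31): 30 + 31 + 31 = 92 days.
September 1–6, 2160: 6 days.
Total: 16 + 92 + 6 = 114 days.
114 mod 7 = 2, so 2 days after Thursday is Saturday.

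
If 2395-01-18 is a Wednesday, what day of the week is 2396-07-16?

Tuesday

January 2395: 31 − 18 = 13 days remain.
Then 17 full months totalling 516 days.
July 1–16, 2396: 16 days.
Total: 13 + 516 + 16 = 545 days.
545 mod 7 = 6, so 6 days after Wednesday is Tuesday.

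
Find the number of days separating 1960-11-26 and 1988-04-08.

9995

From November 26, 1960 to November 26, 1987: 27 years, of which 6 contain a Feb 29 — 21×365 + 6×366 = 9861 days.
November 1987: 30 − 26 = 4 days remain.
Then December (31), January (31), February 1988 (29), March (31): 31 + 31 + 29 + 31 = 122 days.
April 1–8, 1988: 8 days.
Residual: 134 days.
Total: 9995 days.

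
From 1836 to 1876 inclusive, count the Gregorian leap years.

Years divisible by 4 in [1836, 1876]: 1836, 1840, 1844, 1848, 1852, 1856, 1860, 1864, 1868, 1872, 1876.
No century exceptions apply. Count: 11.

11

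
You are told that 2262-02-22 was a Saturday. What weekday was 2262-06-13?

February 2262: 28 − 22 = 6 days remain (2262 is not a leap year, so February has 28 days).
Then March (31), April (30), May (31): 31 + 30 + 31 = 92 days.
June 1–13, 2262: 13 days.
Total: 6 + 92 + 13 = 111 days.
111 mod 7 = 6, so 6 days after Saturday is Friday.

Friday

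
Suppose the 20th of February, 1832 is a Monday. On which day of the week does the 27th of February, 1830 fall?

Saturday

Count forward from the earlier date (February 27, 1830) to the later (February 20, 1832):
February 27, 1830 → February 27, 1831: 365 days.
February 1831: 28 − 27 = 1 day remains (1831 is not a leap year, so February has 28 days).
Then 11 full months totalling 337 days.
February 1–20, 1832: 20 days (1832 is a leap year).
Residual: 358 days.
Total: 723 days.
723 mod 7 = 2, so 2 days before Monday is Saturday.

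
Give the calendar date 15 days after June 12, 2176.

June 27, 2176

Count 15 days after June 12, 2176:
Within June 2176: 27 − 12 = 15 days.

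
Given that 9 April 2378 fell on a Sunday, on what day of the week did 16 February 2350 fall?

Count forward from the earlier date (February 16, 2350) to the later (April 9, 2378):
Day-of-year of February 16, 2350: 47.
Day-of-year of April 9, 2378: 99.
2350 has 365 days, so 365 − 47 = 318 days remain in 2350.
Full years 2351–2377: 20 common + 7 leap = 20×365 + 7×366 = 9862 days.
Total: 318 + 9862 + 99 = 10279 days.
10279 mod 7 = 3, so 3 days before Sunday is Thursday.

Thursday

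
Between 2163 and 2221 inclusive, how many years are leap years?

Years divisible by 4: 2164, 2168, …, 2220 — 15 in all.
Of these, 2200 is divisible by 100 but not 400, so not leap.
Leap years: 15 − 1 = 14.

14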